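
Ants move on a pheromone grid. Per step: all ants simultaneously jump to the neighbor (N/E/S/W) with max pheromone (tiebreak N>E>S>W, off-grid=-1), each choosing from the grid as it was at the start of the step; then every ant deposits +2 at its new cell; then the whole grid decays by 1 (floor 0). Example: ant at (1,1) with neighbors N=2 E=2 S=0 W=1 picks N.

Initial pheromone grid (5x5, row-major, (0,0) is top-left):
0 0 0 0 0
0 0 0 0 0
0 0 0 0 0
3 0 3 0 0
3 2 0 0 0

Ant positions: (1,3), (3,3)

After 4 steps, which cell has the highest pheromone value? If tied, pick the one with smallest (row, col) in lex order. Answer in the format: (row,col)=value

Step 1: ant0:(1,3)->N->(0,3) | ant1:(3,3)->W->(3,2)
  grid max=4 at (3,2)
Step 2: ant0:(0,3)->E->(0,4) | ant1:(3,2)->N->(2,2)
  grid max=3 at (3,2)
Step 3: ant0:(0,4)->S->(1,4) | ant1:(2,2)->S->(3,2)
  grid max=4 at (3,2)
Step 4: ant0:(1,4)->N->(0,4) | ant1:(3,2)->N->(2,2)
  grid max=3 at (3,2)
Final grid:
  0 0 0 0 1
  0 0 0 0 0
  0 0 1 0 0
  0 0 3 0 0
  0 0 0 0 0
Max pheromone 3 at (3,2)

Answer: (3,2)=3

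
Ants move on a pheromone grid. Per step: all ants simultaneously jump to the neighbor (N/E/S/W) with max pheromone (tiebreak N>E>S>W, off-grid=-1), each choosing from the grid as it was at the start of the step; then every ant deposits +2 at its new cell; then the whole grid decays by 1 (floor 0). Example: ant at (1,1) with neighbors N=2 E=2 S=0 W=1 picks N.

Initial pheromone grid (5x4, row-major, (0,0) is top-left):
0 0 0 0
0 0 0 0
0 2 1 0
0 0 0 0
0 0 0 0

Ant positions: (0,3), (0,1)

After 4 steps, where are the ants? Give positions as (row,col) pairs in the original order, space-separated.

Step 1: ant0:(0,3)->S->(1,3) | ant1:(0,1)->E->(0,2)
  grid max=1 at (0,2)
Step 2: ant0:(1,3)->N->(0,3) | ant1:(0,2)->E->(0,3)
  grid max=3 at (0,3)
Step 3: ant0:(0,3)->S->(1,3) | ant1:(0,3)->S->(1,3)
  grid max=3 at (1,3)
Step 4: ant0:(1,3)->N->(0,3) | ant1:(1,3)->N->(0,3)
  grid max=5 at (0,3)

(0,3) (0,3)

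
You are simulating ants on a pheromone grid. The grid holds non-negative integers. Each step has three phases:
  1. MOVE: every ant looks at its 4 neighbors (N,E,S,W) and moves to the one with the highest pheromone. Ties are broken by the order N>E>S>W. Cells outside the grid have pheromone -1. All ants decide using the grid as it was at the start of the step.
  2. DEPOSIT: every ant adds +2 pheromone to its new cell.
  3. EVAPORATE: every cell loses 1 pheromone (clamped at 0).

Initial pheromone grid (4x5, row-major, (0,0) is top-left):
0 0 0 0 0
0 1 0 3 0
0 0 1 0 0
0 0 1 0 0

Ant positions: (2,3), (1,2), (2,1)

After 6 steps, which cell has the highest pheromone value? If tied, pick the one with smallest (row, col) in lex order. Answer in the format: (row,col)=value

Answer: (1,3)=9

Derivation:
Step 1: ant0:(2,3)->N->(1,3) | ant1:(1,2)->E->(1,3) | ant2:(2,1)->N->(1,1)
  grid max=6 at (1,3)
Step 2: ant0:(1,3)->N->(0,3) | ant1:(1,3)->N->(0,3) | ant2:(1,1)->N->(0,1)
  grid max=5 at (1,3)
Step 3: ant0:(0,3)->S->(1,3) | ant1:(0,3)->S->(1,3) | ant2:(0,1)->S->(1,1)
  grid max=8 at (1,3)
Step 4: ant0:(1,3)->N->(0,3) | ant1:(1,3)->N->(0,3) | ant2:(1,1)->N->(0,1)
  grid max=7 at (1,3)
Step 5: ant0:(0,3)->S->(1,3) | ant1:(0,3)->S->(1,3) | ant2:(0,1)->S->(1,1)
  grid max=10 at (1,3)
Step 6: ant0:(1,3)->N->(0,3) | ant1:(1,3)->N->(0,3) | ant2:(1,1)->N->(0,1)
  grid max=9 at (1,3)
Final grid:
  0 1 0 7 0
  0 1 0 9 0
  0 0 0 0 0
  0 0 0 0 0
Max pheromone 9 at (1,3)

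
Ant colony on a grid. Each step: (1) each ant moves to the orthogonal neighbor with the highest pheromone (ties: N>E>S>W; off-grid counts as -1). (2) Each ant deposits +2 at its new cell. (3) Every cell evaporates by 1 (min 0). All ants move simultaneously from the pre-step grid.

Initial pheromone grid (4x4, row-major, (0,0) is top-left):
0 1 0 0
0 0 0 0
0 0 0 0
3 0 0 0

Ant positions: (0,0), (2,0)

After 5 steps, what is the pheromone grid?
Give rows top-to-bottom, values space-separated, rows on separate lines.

After step 1: ants at (0,1),(3,0)
  0 2 0 0
  0 0 0 0
  0 0 0 0
  4 0 0 0
After step 2: ants at (0,2),(2,0)
  0 1 1 0
  0 0 0 0
  1 0 0 0
  3 0 0 0
After step 3: ants at (0,1),(3,0)
  0 2 0 0
  0 0 0 0
  0 0 0 0
  4 0 0 0
After step 4: ants at (0,2),(2,0)
  0 1 1 0
  0 0 0 0
  1 0 0 0
  3 0 0 0
After step 5: ants at (0,1),(3,0)
  0 2 0 0
  0 0 0 0
  0 0 0 0
  4 0 0 0

0 2 0 0
0 0 0 0
0 0 0 0
4 0 0 0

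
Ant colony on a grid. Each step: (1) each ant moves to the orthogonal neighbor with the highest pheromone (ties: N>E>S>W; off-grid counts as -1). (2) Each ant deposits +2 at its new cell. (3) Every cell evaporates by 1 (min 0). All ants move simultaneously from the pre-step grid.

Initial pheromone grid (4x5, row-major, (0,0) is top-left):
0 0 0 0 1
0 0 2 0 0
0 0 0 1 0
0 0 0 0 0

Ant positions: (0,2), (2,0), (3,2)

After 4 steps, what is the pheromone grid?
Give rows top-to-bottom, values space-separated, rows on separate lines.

After step 1: ants at (1,2),(1,0),(2,2)
  0 0 0 0 0
  1 0 3 0 0
  0 0 1 0 0
  0 0 0 0 0
After step 2: ants at (2,2),(0,0),(1,2)
  1 0 0 0 0
  0 0 4 0 0
  0 0 2 0 0
  0 0 0 0 0
After step 3: ants at (1,2),(0,1),(2,2)
  0 1 0 0 0
  0 0 5 0 0
  0 0 3 0 0
  0 0 0 0 0
After step 4: ants at (2,2),(0,2),(1,2)
  0 0 1 0 0
  0 0 6 0 0
  0 0 4 0 0
  0 0 0 0 0

0 0 1 0 0
0 0 6 0 0
0 0 4 0 0
0 0 0 0 0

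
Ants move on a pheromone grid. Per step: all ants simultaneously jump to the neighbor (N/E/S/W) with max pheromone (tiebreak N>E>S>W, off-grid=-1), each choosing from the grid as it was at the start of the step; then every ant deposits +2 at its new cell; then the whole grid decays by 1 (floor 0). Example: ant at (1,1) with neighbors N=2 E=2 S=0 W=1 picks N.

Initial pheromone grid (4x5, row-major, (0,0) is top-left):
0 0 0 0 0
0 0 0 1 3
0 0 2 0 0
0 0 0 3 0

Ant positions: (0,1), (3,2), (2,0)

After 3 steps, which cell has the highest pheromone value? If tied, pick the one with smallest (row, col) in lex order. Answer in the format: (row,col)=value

Answer: (3,3)=4

Derivation:
Step 1: ant0:(0,1)->E->(0,2) | ant1:(3,2)->E->(3,3) | ant2:(2,0)->N->(1,0)
  grid max=4 at (3,3)
Step 2: ant0:(0,2)->E->(0,3) | ant1:(3,3)->N->(2,3) | ant2:(1,0)->N->(0,0)
  grid max=3 at (3,3)
Step 3: ant0:(0,3)->E->(0,4) | ant1:(2,3)->S->(3,3) | ant2:(0,0)->E->(0,1)
  grid max=4 at (3,3)
Final grid:
  0 1 0 0 1
  0 0 0 0 0
  0 0 0 0 0
  0 0 0 4 0
Max pheromone 4 at (3,3)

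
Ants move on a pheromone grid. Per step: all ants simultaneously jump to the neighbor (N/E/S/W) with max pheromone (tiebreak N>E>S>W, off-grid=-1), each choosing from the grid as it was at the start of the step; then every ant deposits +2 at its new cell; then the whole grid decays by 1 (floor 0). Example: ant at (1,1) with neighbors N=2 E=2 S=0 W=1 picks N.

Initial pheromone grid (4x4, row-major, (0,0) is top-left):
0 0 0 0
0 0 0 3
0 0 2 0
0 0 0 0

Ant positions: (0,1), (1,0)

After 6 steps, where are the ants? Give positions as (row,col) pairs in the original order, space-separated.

Step 1: ant0:(0,1)->E->(0,2) | ant1:(1,0)->N->(0,0)
  grid max=2 at (1,3)
Step 2: ant0:(0,2)->E->(0,3) | ant1:(0,0)->E->(0,1)
  grid max=1 at (0,1)
Step 3: ant0:(0,3)->S->(1,3) | ant1:(0,1)->E->(0,2)
  grid max=2 at (1,3)
Step 4: ant0:(1,3)->N->(0,3) | ant1:(0,2)->E->(0,3)
  grid max=3 at (0,3)
Step 5: ant0:(0,3)->S->(1,3) | ant1:(0,3)->S->(1,3)
  grid max=4 at (1,3)
Step 6: ant0:(1,3)->N->(0,3) | ant1:(1,3)->N->(0,3)
  grid max=5 at (0,3)

(0,3) (0,3)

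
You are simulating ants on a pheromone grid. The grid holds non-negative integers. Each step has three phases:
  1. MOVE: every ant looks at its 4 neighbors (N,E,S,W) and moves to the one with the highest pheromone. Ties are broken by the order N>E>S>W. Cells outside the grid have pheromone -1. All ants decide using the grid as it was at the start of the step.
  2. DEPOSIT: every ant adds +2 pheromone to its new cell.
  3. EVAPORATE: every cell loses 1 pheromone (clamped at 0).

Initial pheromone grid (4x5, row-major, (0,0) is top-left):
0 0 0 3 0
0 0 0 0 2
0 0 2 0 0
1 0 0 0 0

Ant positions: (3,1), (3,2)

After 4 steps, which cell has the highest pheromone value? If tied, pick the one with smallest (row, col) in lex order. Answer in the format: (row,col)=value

Answer: (2,2)=2

Derivation:
Step 1: ant0:(3,1)->W->(3,0) | ant1:(3,2)->N->(2,2)
  grid max=3 at (2,2)
Step 2: ant0:(3,0)->N->(2,0) | ant1:(2,2)->N->(1,2)
  grid max=2 at (2,2)
Step 3: ant0:(2,0)->S->(3,0) | ant1:(1,2)->S->(2,2)
  grid max=3 at (2,2)
Step 4: ant0:(3,0)->N->(2,0) | ant1:(2,2)->N->(1,2)
  grid max=2 at (2,2)
Final grid:
  0 0 0 0 0
  0 0 1 0 0
  1 0 2 0 0
  1 0 0 0 0
Max pheromone 2 at (2,2)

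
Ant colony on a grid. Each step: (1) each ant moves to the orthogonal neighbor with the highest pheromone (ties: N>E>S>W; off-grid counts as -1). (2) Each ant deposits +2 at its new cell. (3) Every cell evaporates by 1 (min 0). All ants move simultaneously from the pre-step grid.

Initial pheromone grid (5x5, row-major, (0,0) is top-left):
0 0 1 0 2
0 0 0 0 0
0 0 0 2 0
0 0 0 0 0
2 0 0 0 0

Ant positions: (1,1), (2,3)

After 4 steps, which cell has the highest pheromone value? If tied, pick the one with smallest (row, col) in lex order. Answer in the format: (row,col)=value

Step 1: ant0:(1,1)->N->(0,1) | ant1:(2,3)->N->(1,3)
  grid max=1 at (0,1)
Step 2: ant0:(0,1)->E->(0,2) | ant1:(1,3)->S->(2,3)
  grid max=2 at (2,3)
Step 3: ant0:(0,2)->E->(0,3) | ant1:(2,3)->N->(1,3)
  grid max=1 at (0,3)
Step 4: ant0:(0,3)->S->(1,3) | ant1:(1,3)->N->(0,3)
  grid max=2 at (0,3)
Final grid:
  0 0 0 2 0
  0 0 0 2 0
  0 0 0 0 0
  0 0 0 0 0
  0 0 0 0 0
Max pheromone 2 at (0,3)

Answer: (0,3)=2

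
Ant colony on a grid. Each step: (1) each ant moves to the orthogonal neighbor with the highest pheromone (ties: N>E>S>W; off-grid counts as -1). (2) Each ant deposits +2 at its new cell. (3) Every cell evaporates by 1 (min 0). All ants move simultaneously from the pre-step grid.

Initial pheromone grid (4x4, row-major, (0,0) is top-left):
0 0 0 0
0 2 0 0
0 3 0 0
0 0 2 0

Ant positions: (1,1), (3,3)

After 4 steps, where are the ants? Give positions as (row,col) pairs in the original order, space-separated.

Step 1: ant0:(1,1)->S->(2,1) | ant1:(3,3)->W->(3,2)
  grid max=4 at (2,1)
Step 2: ant0:(2,1)->N->(1,1) | ant1:(3,2)->N->(2,2)
  grid max=3 at (2,1)
Step 3: ant0:(1,1)->S->(2,1) | ant1:(2,2)->W->(2,1)
  grid max=6 at (2,1)
Step 4: ant0:(2,1)->N->(1,1) | ant1:(2,1)->N->(1,1)
  grid max=5 at (2,1)

(1,1) (1,1)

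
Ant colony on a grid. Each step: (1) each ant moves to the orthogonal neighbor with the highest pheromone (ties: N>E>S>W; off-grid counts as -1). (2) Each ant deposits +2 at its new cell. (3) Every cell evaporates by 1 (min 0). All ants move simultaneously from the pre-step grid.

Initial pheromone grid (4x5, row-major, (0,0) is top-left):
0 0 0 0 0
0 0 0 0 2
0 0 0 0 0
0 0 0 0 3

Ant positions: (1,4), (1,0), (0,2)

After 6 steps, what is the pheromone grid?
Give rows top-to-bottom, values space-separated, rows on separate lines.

After step 1: ants at (0,4),(0,0),(0,3)
  1 0 0 1 1
  0 0 0 0 1
  0 0 0 0 0
  0 0 0 0 2
After step 2: ants at (1,4),(0,1),(0,4)
  0 1 0 0 2
  0 0 0 0 2
  0 0 0 0 0
  0 0 0 0 1
After step 3: ants at (0,4),(0,2),(1,4)
  0 0 1 0 3
  0 0 0 0 3
  0 0 0 0 0
  0 0 0 0 0
After step 4: ants at (1,4),(0,3),(0,4)
  0 0 0 1 4
  0 0 0 0 4
  0 0 0 0 0
  0 0 0 0 0
After step 5: ants at (0,4),(0,4),(1,4)
  0 0 0 0 7
  0 0 0 0 5
  0 0 0 0 0
  0 0 0 0 0
After step 6: ants at (1,4),(1,4),(0,4)
  0 0 0 0 8
  0 0 0 0 8
  0 0 0 0 0
  0 0 0 0 0

0 0 0 0 8
0 0 0 0 8
0 0 0 0 0
0 0 0 0 0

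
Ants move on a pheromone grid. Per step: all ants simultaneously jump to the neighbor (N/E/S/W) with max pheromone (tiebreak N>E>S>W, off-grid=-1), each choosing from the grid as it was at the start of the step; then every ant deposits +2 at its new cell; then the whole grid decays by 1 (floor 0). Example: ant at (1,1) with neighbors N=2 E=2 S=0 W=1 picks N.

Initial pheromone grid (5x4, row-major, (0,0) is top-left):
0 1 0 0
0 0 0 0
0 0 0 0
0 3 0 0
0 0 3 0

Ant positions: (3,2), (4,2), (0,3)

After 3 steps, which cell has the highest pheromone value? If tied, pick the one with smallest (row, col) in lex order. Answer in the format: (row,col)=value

Step 1: ant0:(3,2)->S->(4,2) | ant1:(4,2)->N->(3,2) | ant2:(0,3)->S->(1,3)
  grid max=4 at (4,2)
Step 2: ant0:(4,2)->N->(3,2) | ant1:(3,2)->S->(4,2) | ant2:(1,3)->N->(0,3)
  grid max=5 at (4,2)
Step 3: ant0:(3,2)->S->(4,2) | ant1:(4,2)->N->(3,2) | ant2:(0,3)->S->(1,3)
  grid max=6 at (4,2)
Final grid:
  0 0 0 0
  0 0 0 1
  0 0 0 0
  0 0 3 0
  0 0 6 0
Max pheromone 6 at (4,2)

Answer: (4,2)=6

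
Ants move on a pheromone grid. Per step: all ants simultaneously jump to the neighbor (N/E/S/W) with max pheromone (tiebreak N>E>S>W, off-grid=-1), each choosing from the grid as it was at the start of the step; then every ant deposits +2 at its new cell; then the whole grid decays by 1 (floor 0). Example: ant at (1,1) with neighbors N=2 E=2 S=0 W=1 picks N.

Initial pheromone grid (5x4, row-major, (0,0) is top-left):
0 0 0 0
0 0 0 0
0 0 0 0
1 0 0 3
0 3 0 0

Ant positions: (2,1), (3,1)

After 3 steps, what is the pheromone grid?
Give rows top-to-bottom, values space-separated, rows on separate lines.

After step 1: ants at (1,1),(4,1)
  0 0 0 0
  0 1 0 0
  0 0 0 0
  0 0 0 2
  0 4 0 0
After step 2: ants at (0,1),(3,1)
  0 1 0 0
  0 0 0 0
  0 0 0 0
  0 1 0 1
  0 3 0 0
After step 3: ants at (0,2),(4,1)
  0 0 1 0
  0 0 0 0
  0 0 0 0
  0 0 0 0
  0 4 0 0

0 0 1 0
0 0 0 0
0 0 0 0
0 0 0 0
0 4 0 0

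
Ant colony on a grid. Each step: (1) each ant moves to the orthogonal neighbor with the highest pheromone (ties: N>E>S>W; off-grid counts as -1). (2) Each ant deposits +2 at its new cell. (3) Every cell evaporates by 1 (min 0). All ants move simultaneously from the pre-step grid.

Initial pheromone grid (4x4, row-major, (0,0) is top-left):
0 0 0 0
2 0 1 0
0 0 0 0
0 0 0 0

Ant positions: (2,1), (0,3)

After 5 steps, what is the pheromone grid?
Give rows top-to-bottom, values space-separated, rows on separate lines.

After step 1: ants at (1,1),(1,3)
  0 0 0 0
  1 1 0 1
  0 0 0 0
  0 0 0 0
After step 2: ants at (1,0),(0,3)
  0 0 0 1
  2 0 0 0
  0 0 0 0
  0 0 0 0
After step 3: ants at (0,0),(1,3)
  1 0 0 0
  1 0 0 1
  0 0 0 0
  0 0 0 0
After step 4: ants at (1,0),(0,3)
  0 0 0 1
  2 0 0 0
  0 0 0 0
  0 0 0 0
After step 5: ants at (0,0),(1,3)
  1 0 0 0
  1 0 0 1
  0 0 0 0
  0 0 0 0

1 0 0 0
1 0 0 1
0 0 0 0
0 0 0 0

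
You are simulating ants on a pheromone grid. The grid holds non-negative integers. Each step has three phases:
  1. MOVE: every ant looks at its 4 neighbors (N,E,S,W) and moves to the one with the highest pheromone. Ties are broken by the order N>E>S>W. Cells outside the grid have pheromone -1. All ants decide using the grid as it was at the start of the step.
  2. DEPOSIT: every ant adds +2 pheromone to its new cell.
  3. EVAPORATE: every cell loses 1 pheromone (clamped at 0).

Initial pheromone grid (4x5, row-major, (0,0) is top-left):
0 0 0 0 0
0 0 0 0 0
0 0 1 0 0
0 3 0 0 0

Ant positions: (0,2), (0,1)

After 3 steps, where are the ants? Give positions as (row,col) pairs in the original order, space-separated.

Step 1: ant0:(0,2)->E->(0,3) | ant1:(0,1)->E->(0,2)
  grid max=2 at (3,1)
Step 2: ant0:(0,3)->W->(0,2) | ant1:(0,2)->E->(0,3)
  grid max=2 at (0,2)
Step 3: ant0:(0,2)->E->(0,3) | ant1:(0,3)->W->(0,2)
  grid max=3 at (0,2)

(0,3) (0,2)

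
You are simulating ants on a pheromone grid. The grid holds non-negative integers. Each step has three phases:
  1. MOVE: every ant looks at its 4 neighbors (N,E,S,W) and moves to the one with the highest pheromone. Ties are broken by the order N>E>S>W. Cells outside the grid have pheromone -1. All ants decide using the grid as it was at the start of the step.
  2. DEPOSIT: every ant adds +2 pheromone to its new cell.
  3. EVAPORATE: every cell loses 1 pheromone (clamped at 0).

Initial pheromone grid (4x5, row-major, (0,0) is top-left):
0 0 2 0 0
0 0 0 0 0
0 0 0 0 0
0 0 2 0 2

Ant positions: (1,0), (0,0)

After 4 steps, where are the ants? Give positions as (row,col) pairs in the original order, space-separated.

Step 1: ant0:(1,0)->N->(0,0) | ant1:(0,0)->E->(0,1)
  grid max=1 at (0,0)
Step 2: ant0:(0,0)->E->(0,1) | ant1:(0,1)->E->(0,2)
  grid max=2 at (0,1)
Step 3: ant0:(0,1)->E->(0,2) | ant1:(0,2)->W->(0,1)
  grid max=3 at (0,1)
Step 4: ant0:(0,2)->W->(0,1) | ant1:(0,1)->E->(0,2)
  grid max=4 at (0,1)

(0,1) (0,2)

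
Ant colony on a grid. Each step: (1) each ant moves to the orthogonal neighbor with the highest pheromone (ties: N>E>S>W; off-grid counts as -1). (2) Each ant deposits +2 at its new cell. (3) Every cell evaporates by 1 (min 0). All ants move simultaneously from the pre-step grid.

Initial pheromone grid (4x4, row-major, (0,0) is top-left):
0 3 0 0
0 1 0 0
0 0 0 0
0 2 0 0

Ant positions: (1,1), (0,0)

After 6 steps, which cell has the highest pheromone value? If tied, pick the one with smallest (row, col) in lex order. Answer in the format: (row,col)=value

Answer: (0,1)=9

Derivation:
Step 1: ant0:(1,1)->N->(0,1) | ant1:(0,0)->E->(0,1)
  grid max=6 at (0,1)
Step 2: ant0:(0,1)->E->(0,2) | ant1:(0,1)->E->(0,2)
  grid max=5 at (0,1)
Step 3: ant0:(0,2)->W->(0,1) | ant1:(0,2)->W->(0,1)
  grid max=8 at (0,1)
Step 4: ant0:(0,1)->E->(0,2) | ant1:(0,1)->E->(0,2)
  grid max=7 at (0,1)
Step 5: ant0:(0,2)->W->(0,1) | ant1:(0,2)->W->(0,1)
  grid max=10 at (0,1)
Step 6: ant0:(0,1)->E->(0,2) | ant1:(0,1)->E->(0,2)
  grid max=9 at (0,1)
Final grid:
  0 9 7 0
  0 0 0 0
  0 0 0 0
  0 0 0 0
Max pheromone 9 at (0,1)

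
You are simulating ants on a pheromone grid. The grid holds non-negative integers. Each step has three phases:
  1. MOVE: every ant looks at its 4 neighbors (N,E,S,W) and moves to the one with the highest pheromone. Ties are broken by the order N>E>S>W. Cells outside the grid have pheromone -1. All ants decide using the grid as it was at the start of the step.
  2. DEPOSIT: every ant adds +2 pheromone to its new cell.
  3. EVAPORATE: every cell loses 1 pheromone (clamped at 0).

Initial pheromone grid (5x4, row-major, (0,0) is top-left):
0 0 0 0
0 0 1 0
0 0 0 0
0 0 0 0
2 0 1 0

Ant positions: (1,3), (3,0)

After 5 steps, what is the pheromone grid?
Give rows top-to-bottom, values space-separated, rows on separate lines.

After step 1: ants at (1,2),(4,0)
  0 0 0 0
  0 0 2 0
  0 0 0 0
  0 0 0 0
  3 0 0 0
After step 2: ants at (0,2),(3,0)
  0 0 1 0
  0 0 1 0
  0 0 0 0
  1 0 0 0
  2 0 0 0
After step 3: ants at (1,2),(4,0)
  0 0 0 0
  0 0 2 0
  0 0 0 0
  0 0 0 0
  3 0 0 0
After step 4: ants at (0,2),(3,0)
  0 0 1 0
  0 0 1 0
  0 0 0 0
  1 0 0 0
  2 0 0 0
After step 5: ants at (1,2),(4,0)
  0 0 0 0
  0 0 2 0
  0 0 0 0
  0 0 0 0
  3 0 0 0

0 0 0 0
0 0 2 0
0 0 0 0
0 0 0 0
3 0 0 0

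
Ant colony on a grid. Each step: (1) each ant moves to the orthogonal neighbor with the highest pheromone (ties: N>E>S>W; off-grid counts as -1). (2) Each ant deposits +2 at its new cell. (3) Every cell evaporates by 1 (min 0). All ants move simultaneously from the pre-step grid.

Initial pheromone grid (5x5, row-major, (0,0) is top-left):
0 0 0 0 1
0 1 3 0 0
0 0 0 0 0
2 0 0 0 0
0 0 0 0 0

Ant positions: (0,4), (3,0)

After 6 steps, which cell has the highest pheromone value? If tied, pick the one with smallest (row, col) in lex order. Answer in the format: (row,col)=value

Step 1: ant0:(0,4)->S->(1,4) | ant1:(3,0)->N->(2,0)
  grid max=2 at (1,2)
Step 2: ant0:(1,4)->N->(0,4) | ant1:(2,0)->S->(3,0)
  grid max=2 at (3,0)
Step 3: ant0:(0,4)->S->(1,4) | ant1:(3,0)->N->(2,0)
  grid max=1 at (1,4)
Step 4: ant0:(1,4)->N->(0,4) | ant1:(2,0)->S->(3,0)
  grid max=2 at (3,0)
Step 5: ant0:(0,4)->S->(1,4) | ant1:(3,0)->N->(2,0)
  grid max=1 at (1,4)
Step 6: ant0:(1,4)->N->(0,4) | ant1:(2,0)->S->(3,0)
  grid max=2 at (3,0)
Final grid:
  0 0 0 0 1
  0 0 0 0 0
  0 0 0 0 0
  2 0 0 0 0
  0 0 0 0 0
Max pheromone 2 at (3,0)

Answer: (3,0)=2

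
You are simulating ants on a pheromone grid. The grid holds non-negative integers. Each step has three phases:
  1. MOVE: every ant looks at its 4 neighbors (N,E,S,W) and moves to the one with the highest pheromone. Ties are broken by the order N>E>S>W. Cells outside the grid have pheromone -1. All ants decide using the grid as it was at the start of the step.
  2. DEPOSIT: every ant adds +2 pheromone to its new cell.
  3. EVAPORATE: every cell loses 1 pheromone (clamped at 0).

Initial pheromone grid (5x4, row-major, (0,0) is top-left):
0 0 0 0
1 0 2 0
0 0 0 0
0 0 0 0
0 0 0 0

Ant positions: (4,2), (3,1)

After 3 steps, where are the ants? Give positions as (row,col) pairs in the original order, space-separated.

Step 1: ant0:(4,2)->N->(3,2) | ant1:(3,1)->N->(2,1)
  grid max=1 at (1,2)
Step 2: ant0:(3,2)->N->(2,2) | ant1:(2,1)->N->(1,1)
  grid max=1 at (1,1)
Step 3: ant0:(2,2)->N->(1,2) | ant1:(1,1)->N->(0,1)
  grid max=1 at (0,1)

(1,2) (0,1)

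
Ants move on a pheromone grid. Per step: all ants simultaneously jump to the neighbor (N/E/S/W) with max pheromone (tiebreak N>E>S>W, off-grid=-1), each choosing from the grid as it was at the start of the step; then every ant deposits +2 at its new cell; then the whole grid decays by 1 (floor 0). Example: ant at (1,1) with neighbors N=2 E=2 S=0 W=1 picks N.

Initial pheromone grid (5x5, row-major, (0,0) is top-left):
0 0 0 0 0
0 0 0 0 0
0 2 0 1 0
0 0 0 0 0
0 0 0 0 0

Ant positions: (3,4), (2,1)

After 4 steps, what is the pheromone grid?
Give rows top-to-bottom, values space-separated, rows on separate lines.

After step 1: ants at (2,4),(1,1)
  0 0 0 0 0
  0 1 0 0 0
  0 1 0 0 1
  0 0 0 0 0
  0 0 0 0 0
After step 2: ants at (1,4),(2,1)
  0 0 0 0 0
  0 0 0 0 1
  0 2 0 0 0
  0 0 0 0 0
  0 0 0 0 0
After step 3: ants at (0,4),(1,1)
  0 0 0 0 1
  0 1 0 0 0
  0 1 0 0 0
  0 0 0 0 0
  0 0 0 0 0
After step 4: ants at (1,4),(2,1)
  0 0 0 0 0
  0 0 0 0 1
  0 2 0 0 0
  0 0 0 0 0
  0 0 0 0 0

0 0 0 0 0
0 0 0 0 1
0 2 0 0 0
0 0 0 0 0
0 0 0 0 0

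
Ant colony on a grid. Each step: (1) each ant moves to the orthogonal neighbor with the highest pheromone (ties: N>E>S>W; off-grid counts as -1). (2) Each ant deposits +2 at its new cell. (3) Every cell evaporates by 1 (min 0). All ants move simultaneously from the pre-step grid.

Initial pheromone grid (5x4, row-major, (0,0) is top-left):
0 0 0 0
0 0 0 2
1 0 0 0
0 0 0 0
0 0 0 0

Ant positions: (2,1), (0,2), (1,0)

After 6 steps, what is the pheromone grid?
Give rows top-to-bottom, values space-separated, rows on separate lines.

After step 1: ants at (2,0),(0,3),(2,0)
  0 0 0 1
  0 0 0 1
  4 0 0 0
  0 0 0 0
  0 0 0 0
After step 2: ants at (1,0),(1,3),(1,0)
  0 0 0 0
  3 0 0 2
  3 0 0 0
  0 0 0 0
  0 0 0 0
After step 3: ants at (2,0),(0,3),(2,0)
  0 0 0 1
  2 0 0 1
  6 0 0 0
  0 0 0 0
  0 0 0 0
After step 4: ants at (1,0),(1,3),(1,0)
  0 0 0 0
  5 0 0 2
  5 0 0 0
  0 0 0 0
  0 0 0 0
After step 5: ants at (2,0),(0,3),(2,0)
  0 0 0 1
  4 0 0 1
  8 0 0 0
  0 0 0 0
  0 0 0 0
After step 6: ants at (1,0),(1,3),(1,0)
  0 0 0 0
  7 0 0 2
  7 0 0 0
  0 0 0 0
  0 0 0 0

0 0 0 0
7 0 0 2
7 0 0 0
0 0 0 0
0 0 0 0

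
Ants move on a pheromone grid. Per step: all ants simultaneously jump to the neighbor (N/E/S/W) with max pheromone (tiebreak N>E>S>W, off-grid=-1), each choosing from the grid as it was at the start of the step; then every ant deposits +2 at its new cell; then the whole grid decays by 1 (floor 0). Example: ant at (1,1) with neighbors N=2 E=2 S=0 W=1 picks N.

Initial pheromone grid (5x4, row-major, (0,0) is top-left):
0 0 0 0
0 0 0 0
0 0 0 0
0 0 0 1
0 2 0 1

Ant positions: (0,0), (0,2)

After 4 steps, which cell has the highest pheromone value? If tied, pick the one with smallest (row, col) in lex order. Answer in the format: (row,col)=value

Answer: (1,3)=3

Derivation:
Step 1: ant0:(0,0)->E->(0,1) | ant1:(0,2)->E->(0,3)
  grid max=1 at (0,1)
Step 2: ant0:(0,1)->E->(0,2) | ant1:(0,3)->S->(1,3)
  grid max=1 at (0,2)
Step 3: ant0:(0,2)->E->(0,3) | ant1:(1,3)->N->(0,3)
  grid max=3 at (0,3)
Step 4: ant0:(0,3)->S->(1,3) | ant1:(0,3)->S->(1,3)
  grid max=3 at (1,3)
Final grid:
  0 0 0 2
  0 0 0 3
  0 0 0 0
  0 0 0 0
  0 0 0 0
Max pheromone 3 at (1,3)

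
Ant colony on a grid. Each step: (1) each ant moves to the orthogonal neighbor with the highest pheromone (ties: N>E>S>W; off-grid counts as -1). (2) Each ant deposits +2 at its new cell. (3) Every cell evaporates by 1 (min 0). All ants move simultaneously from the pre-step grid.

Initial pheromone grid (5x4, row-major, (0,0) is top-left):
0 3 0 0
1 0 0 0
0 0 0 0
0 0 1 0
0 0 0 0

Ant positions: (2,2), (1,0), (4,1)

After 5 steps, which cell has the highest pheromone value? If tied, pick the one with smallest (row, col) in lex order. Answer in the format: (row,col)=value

Answer: (3,2)=6

Derivation:
Step 1: ant0:(2,2)->S->(3,2) | ant1:(1,0)->N->(0,0) | ant2:(4,1)->N->(3,1)
  grid max=2 at (0,1)
Step 2: ant0:(3,2)->W->(3,1) | ant1:(0,0)->E->(0,1) | ant2:(3,1)->E->(3,2)
  grid max=3 at (0,1)
Step 3: ant0:(3,1)->E->(3,2) | ant1:(0,1)->E->(0,2) | ant2:(3,2)->W->(3,1)
  grid max=4 at (3,2)
Step 4: ant0:(3,2)->W->(3,1) | ant1:(0,2)->W->(0,1) | ant2:(3,1)->E->(3,2)
  grid max=5 at (3,2)
Step 5: ant0:(3,1)->E->(3,2) | ant1:(0,1)->E->(0,2) | ant2:(3,2)->W->(3,1)
  grid max=6 at (3,2)
Final grid:
  0 2 1 0
  0 0 0 0
  0 0 0 0
  0 5 6 0
  0 0 0 0
Max pheromone 6 at (3,2)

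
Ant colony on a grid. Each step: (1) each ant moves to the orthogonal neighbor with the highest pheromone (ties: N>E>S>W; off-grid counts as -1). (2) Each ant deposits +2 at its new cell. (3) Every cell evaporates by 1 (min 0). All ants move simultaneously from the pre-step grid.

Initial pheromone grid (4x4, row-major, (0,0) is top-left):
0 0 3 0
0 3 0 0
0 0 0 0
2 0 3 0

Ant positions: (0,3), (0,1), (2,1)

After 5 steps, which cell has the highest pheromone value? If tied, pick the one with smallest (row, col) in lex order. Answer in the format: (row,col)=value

Step 1: ant0:(0,3)->W->(0,2) | ant1:(0,1)->E->(0,2) | ant2:(2,1)->N->(1,1)
  grid max=6 at (0,2)
Step 2: ant0:(0,2)->E->(0,3) | ant1:(0,2)->E->(0,3) | ant2:(1,1)->N->(0,1)
  grid max=5 at (0,2)
Step 3: ant0:(0,3)->W->(0,2) | ant1:(0,3)->W->(0,2) | ant2:(0,1)->E->(0,2)
  grid max=10 at (0,2)
Step 4: ant0:(0,2)->E->(0,3) | ant1:(0,2)->E->(0,3) | ant2:(0,2)->E->(0,3)
  grid max=9 at (0,2)
Step 5: ant0:(0,3)->W->(0,2) | ant1:(0,3)->W->(0,2) | ant2:(0,3)->W->(0,2)
  grid max=14 at (0,2)
Final grid:
  0 0 14 6
  0 0 0 0
  0 0 0 0
  0 0 0 0
Max pheromone 14 at (0,2)

Answer: (0,2)=14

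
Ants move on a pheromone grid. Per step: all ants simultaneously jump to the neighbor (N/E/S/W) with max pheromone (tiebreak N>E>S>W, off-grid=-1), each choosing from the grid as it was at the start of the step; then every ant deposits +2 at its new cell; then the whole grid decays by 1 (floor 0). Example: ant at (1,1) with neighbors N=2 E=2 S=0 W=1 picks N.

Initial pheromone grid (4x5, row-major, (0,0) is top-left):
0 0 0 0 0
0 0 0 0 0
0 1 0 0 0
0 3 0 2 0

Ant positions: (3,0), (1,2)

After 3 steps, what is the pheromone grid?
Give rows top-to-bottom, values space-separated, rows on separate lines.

After step 1: ants at (3,1),(0,2)
  0 0 1 0 0
  0 0 0 0 0
  0 0 0 0 0
  0 4 0 1 0
After step 2: ants at (2,1),(0,3)
  0 0 0 1 0
  0 0 0 0 0
  0 1 0 0 0
  0 3 0 0 0
After step 3: ants at (3,1),(0,4)
  0 0 0 0 1
  0 0 0 0 0
  0 0 0 0 0
  0 4 0 0 0

0 0 0 0 1
0 0 0 0 0
0 0 0 0 0
0 4 0 0 0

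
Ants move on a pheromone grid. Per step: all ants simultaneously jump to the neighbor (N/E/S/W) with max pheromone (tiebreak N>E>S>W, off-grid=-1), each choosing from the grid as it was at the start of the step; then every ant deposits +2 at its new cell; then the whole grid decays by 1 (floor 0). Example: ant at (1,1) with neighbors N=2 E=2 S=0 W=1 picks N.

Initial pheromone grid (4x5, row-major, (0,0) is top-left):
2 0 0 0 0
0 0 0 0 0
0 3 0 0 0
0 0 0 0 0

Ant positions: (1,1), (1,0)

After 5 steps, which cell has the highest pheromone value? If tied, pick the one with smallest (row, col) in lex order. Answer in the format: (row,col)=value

Answer: (2,1)=4

Derivation:
Step 1: ant0:(1,1)->S->(2,1) | ant1:(1,0)->N->(0,0)
  grid max=4 at (2,1)
Step 2: ant0:(2,1)->N->(1,1) | ant1:(0,0)->E->(0,1)
  grid max=3 at (2,1)
Step 3: ant0:(1,1)->S->(2,1) | ant1:(0,1)->W->(0,0)
  grid max=4 at (2,1)
Step 4: ant0:(2,1)->N->(1,1) | ant1:(0,0)->E->(0,1)
  grid max=3 at (2,1)
Step 5: ant0:(1,1)->S->(2,1) | ant1:(0,1)->W->(0,0)
  grid max=4 at (2,1)
Final grid:
  3 0 0 0 0
  0 0 0 0 0
  0 4 0 0 0
  0 0 0 0 0
Max pheromone 4 at (2,1)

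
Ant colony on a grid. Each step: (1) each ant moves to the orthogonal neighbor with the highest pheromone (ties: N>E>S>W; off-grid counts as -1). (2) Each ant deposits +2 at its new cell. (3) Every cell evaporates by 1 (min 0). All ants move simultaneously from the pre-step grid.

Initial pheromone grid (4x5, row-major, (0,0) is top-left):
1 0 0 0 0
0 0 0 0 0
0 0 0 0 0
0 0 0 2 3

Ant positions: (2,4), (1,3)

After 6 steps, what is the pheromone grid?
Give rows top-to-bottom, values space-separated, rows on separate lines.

After step 1: ants at (3,4),(0,3)
  0 0 0 1 0
  0 0 0 0 0
  0 0 0 0 0
  0 0 0 1 4
After step 2: ants at (3,3),(0,4)
  0 0 0 0 1
  0 0 0 0 0
  0 0 0 0 0
  0 0 0 2 3
After step 3: ants at (3,4),(1,4)
  0 0 0 0 0
  0 0 0 0 1
  0 0 0 0 0
  0 0 0 1 4
After step 4: ants at (3,3),(0,4)
  0 0 0 0 1
  0 0 0 0 0
  0 0 0 0 0
  0 0 0 2 3
After step 5: ants at (3,4),(1,4)
  0 0 0 0 0
  0 0 0 0 1
  0 0 0 0 0
  0 0 0 1 4
After step 6: ants at (3,3),(0,4)
  0 0 0 0 1
  0 0 0 0 0
  0 0 0 0 0
  0 0 0 2 3

0 0 0 0 1
0 0 0 0 0
0 0 0 0 0
0 0 0 2 3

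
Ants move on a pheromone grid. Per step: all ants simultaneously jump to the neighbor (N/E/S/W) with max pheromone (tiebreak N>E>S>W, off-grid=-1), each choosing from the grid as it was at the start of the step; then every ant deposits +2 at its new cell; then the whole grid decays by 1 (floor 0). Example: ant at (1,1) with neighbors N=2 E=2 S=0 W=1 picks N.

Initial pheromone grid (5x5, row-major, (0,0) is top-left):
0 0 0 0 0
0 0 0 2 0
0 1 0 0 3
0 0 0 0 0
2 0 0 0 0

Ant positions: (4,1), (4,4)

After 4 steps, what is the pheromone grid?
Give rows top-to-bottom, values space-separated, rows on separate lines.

After step 1: ants at (4,0),(3,4)
  0 0 0 0 0
  0 0 0 1 0
  0 0 0 0 2
  0 0 0 0 1
  3 0 0 0 0
After step 2: ants at (3,0),(2,4)
  0 0 0 0 0
  0 0 0 0 0
  0 0 0 0 3
  1 0 0 0 0
  2 0 0 0 0
After step 3: ants at (4,0),(1,4)
  0 0 0 0 0
  0 0 0 0 1
  0 0 0 0 2
  0 0 0 0 0
  3 0 0 0 0
After step 4: ants at (3,0),(2,4)
  0 0 0 0 0
  0 0 0 0 0
  0 0 0 0 3
  1 0 0 0 0
  2 0 0 0 0

0 0 0 0 0
0 0 0 0 0
0 0 0 0 3
1 0 0 0 0
2 0 0 0 0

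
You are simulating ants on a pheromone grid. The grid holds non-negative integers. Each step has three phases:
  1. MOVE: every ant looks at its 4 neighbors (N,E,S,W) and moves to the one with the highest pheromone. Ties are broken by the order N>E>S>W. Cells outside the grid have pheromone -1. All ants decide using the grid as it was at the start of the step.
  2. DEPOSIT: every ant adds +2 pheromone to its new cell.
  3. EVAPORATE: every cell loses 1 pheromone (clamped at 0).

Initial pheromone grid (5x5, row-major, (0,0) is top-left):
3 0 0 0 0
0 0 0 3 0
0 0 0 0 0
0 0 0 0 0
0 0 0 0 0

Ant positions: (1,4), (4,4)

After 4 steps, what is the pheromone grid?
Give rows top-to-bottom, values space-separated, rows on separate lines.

After step 1: ants at (1,3),(3,4)
  2 0 0 0 0
  0 0 0 4 0
  0 0 0 0 0
  0 0 0 0 1
  0 0 0 0 0
After step 2: ants at (0,3),(2,4)
  1 0 0 1 0
  0 0 0 3 0
  0 0 0 0 1
  0 0 0 0 0
  0 0 0 0 0
After step 3: ants at (1,3),(1,4)
  0 0 0 0 0
  0 0 0 4 1
  0 0 0 0 0
  0 0 0 0 0
  0 0 0 0 0
After step 4: ants at (1,4),(1,3)
  0 0 0 0 0
  0 0 0 5 2
  0 0 0 0 0
  0 0 0 0 0
  0 0 0 0 0

0 0 0 0 0
0 0 0 5 2
0 0 0 0 0
0 0 0 0 0
0 0 0 0 0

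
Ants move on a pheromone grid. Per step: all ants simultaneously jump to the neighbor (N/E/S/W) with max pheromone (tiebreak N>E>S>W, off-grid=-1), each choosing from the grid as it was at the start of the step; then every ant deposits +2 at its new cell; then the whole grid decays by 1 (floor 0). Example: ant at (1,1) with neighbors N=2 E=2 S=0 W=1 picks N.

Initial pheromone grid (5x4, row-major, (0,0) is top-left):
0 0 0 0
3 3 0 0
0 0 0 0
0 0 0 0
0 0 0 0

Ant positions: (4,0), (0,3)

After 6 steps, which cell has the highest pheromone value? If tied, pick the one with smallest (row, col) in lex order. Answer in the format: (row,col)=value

Answer: (0,0)=1

Derivation:
Step 1: ant0:(4,0)->N->(3,0) | ant1:(0,3)->S->(1,3)
  grid max=2 at (1,0)
Step 2: ant0:(3,0)->N->(2,0) | ant1:(1,3)->N->(0,3)
  grid max=1 at (0,3)
Step 3: ant0:(2,0)->N->(1,0) | ant1:(0,3)->S->(1,3)
  grid max=2 at (1,0)
Step 4: ant0:(1,0)->N->(0,0) | ant1:(1,3)->N->(0,3)
  grid max=1 at (0,0)
Step 5: ant0:(0,0)->S->(1,0) | ant1:(0,3)->S->(1,3)
  grid max=2 at (1,0)
Step 6: ant0:(1,0)->N->(0,0) | ant1:(1,3)->N->(0,3)
  grid max=1 at (0,0)
Final grid:
  1 0 0 1
  1 0 0 0
  0 0 0 0
  0 0 0 0
  0 0 0 0
Max pheromone 1 at (0,0)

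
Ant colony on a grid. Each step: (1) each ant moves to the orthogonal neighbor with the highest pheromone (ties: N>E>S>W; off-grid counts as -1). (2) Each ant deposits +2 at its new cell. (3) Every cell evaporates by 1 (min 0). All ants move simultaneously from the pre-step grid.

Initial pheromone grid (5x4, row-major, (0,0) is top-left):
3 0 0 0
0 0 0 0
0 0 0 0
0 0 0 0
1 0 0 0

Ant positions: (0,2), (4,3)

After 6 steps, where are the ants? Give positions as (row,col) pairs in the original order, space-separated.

Step 1: ant0:(0,2)->E->(0,3) | ant1:(4,3)->N->(3,3)
  grid max=2 at (0,0)
Step 2: ant0:(0,3)->S->(1,3) | ant1:(3,3)->N->(2,3)
  grid max=1 at (0,0)
Step 3: ant0:(1,3)->S->(2,3) | ant1:(2,3)->N->(1,3)
  grid max=2 at (1,3)
Step 4: ant0:(2,3)->N->(1,3) | ant1:(1,3)->S->(2,3)
  grid max=3 at (1,3)
Step 5: ant0:(1,3)->S->(2,3) | ant1:(2,3)->N->(1,3)
  grid max=4 at (1,3)
Step 6: ant0:(2,3)->N->(1,3) | ant1:(1,3)->S->(2,3)
  grid max=5 at (1,3)

(1,3) (2,3)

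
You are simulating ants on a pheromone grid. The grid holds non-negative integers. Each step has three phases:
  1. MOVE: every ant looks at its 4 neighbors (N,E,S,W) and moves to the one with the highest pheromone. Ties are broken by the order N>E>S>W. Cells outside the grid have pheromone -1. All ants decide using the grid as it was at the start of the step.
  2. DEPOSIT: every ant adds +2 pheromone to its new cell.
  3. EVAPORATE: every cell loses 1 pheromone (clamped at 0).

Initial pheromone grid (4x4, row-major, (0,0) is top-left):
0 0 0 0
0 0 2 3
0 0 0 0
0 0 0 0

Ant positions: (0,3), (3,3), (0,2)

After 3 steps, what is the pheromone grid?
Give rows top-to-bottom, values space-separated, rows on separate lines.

After step 1: ants at (1,3),(2,3),(1,2)
  0 0 0 0
  0 0 3 4
  0 0 0 1
  0 0 0 0
After step 2: ants at (1,2),(1,3),(1,3)
  0 0 0 0
  0 0 4 7
  0 0 0 0
  0 0 0 0
After step 3: ants at (1,3),(1,2),(1,2)
  0 0 0 0
  0 0 7 8
  0 0 0 0
  0 0 0 0

0 0 0 0
0 0 7 8
0 0 0 0
0 0 0 0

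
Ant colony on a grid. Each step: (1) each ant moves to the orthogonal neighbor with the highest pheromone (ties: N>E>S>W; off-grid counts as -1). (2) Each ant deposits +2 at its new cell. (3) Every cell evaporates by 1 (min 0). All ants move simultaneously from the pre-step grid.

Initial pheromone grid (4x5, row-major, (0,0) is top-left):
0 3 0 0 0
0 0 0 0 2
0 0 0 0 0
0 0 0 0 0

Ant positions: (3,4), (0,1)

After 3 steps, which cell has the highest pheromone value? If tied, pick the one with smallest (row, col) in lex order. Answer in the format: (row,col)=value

Step 1: ant0:(3,4)->N->(2,4) | ant1:(0,1)->E->(0,2)
  grid max=2 at (0,1)
Step 2: ant0:(2,4)->N->(1,4) | ant1:(0,2)->W->(0,1)
  grid max=3 at (0,1)
Step 3: ant0:(1,4)->N->(0,4) | ant1:(0,1)->E->(0,2)
  grid max=2 at (0,1)
Final grid:
  0 2 1 0 1
  0 0 0 0 1
  0 0 0 0 0
  0 0 0 0 0
Max pheromone 2 at (0,1)

Answer: (0,1)=2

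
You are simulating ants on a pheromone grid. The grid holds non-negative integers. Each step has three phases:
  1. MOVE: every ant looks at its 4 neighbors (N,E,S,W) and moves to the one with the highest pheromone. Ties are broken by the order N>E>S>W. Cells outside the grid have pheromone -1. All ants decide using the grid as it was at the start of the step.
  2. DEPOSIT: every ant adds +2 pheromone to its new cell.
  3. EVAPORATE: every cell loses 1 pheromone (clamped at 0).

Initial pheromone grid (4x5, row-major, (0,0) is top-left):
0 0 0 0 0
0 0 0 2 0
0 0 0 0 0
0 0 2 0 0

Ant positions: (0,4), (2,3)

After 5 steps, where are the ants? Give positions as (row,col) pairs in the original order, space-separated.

Step 1: ant0:(0,4)->S->(1,4) | ant1:(2,3)->N->(1,3)
  grid max=3 at (1,3)
Step 2: ant0:(1,4)->W->(1,3) | ant1:(1,3)->E->(1,4)
  grid max=4 at (1,3)
Step 3: ant0:(1,3)->E->(1,4) | ant1:(1,4)->W->(1,3)
  grid max=5 at (1,3)
Step 4: ant0:(1,4)->W->(1,3) | ant1:(1,3)->E->(1,4)
  grid max=6 at (1,3)
Step 5: ant0:(1,3)->E->(1,4) | ant1:(1,4)->W->(1,3)
  grid max=7 at (1,3)

(1,4) (1,3)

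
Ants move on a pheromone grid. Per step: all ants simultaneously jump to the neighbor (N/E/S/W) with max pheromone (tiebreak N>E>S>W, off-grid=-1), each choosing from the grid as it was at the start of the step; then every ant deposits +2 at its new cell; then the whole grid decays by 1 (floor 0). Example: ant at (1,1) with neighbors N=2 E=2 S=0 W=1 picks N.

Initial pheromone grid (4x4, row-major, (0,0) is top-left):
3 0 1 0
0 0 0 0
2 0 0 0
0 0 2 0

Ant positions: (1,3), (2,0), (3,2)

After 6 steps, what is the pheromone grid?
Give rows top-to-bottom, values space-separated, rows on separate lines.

After step 1: ants at (0,3),(1,0),(2,2)
  2 0 0 1
  1 0 0 0
  1 0 1 0
  0 0 1 0
After step 2: ants at (1,3),(0,0),(3,2)
  3 0 0 0
  0 0 0 1
  0 0 0 0
  0 0 2 0
After step 3: ants at (0,3),(0,1),(2,2)
  2 1 0 1
  0 0 0 0
  0 0 1 0
  0 0 1 0
After step 4: ants at (1,3),(0,0),(3,2)
  3 0 0 0
  0 0 0 1
  0 0 0 0
  0 0 2 0
After step 5: ants at (0,3),(0,1),(2,2)
  2 1 0 1
  0 0 0 0
  0 0 1 0
  0 0 1 0
After step 6: ants at (1,3),(0,0),(3,2)
  3 0 0 0
  0 0 0 1
  0 0 0 0
  0 0 2 0

3 0 0 0
0 0 0 1
0 0 0 0
0 0 2 0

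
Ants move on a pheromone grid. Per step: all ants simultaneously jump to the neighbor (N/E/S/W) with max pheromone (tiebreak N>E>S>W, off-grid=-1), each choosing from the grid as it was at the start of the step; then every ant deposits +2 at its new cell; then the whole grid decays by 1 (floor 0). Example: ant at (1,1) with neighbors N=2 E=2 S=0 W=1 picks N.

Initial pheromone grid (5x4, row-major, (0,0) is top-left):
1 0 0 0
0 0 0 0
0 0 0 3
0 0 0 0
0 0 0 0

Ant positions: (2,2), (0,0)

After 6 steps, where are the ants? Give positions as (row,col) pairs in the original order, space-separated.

Step 1: ant0:(2,2)->E->(2,3) | ant1:(0,0)->E->(0,1)
  grid max=4 at (2,3)
Step 2: ant0:(2,3)->N->(1,3) | ant1:(0,1)->E->(0,2)
  grid max=3 at (2,3)
Step 3: ant0:(1,3)->S->(2,3) | ant1:(0,2)->E->(0,3)
  grid max=4 at (2,3)
Step 4: ant0:(2,3)->N->(1,3) | ant1:(0,3)->S->(1,3)
  grid max=3 at (1,3)
Step 5: ant0:(1,3)->S->(2,3) | ant1:(1,3)->S->(2,3)
  grid max=6 at (2,3)
Step 6: ant0:(2,3)->N->(1,3) | ant1:(2,3)->N->(1,3)
  grid max=5 at (1,3)

(1,3) (1,3)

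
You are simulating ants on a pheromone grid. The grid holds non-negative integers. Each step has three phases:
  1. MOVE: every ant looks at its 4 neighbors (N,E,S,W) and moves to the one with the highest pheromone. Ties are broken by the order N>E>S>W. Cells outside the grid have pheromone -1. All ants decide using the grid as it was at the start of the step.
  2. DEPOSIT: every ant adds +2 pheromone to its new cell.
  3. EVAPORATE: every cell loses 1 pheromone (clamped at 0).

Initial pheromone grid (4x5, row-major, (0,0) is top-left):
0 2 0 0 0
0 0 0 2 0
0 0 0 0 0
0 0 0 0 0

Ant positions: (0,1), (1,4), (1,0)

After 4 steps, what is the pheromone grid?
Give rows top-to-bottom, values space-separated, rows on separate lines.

After step 1: ants at (0,2),(1,3),(0,0)
  1 1 1 0 0
  0 0 0 3 0
  0 0 0 0 0
  0 0 0 0 0
After step 2: ants at (0,1),(0,3),(0,1)
  0 4 0 1 0
  0 0 0 2 0
  0 0 0 0 0
  0 0 0 0 0
After step 3: ants at (0,2),(1,3),(0,2)
  0 3 3 0 0
  0 0 0 3 0
  0 0 0 0 0
  0 0 0 0 0
After step 4: ants at (0,1),(0,3),(0,1)
  0 6 2 1 0
  0 0 0 2 0
  0 0 0 0 0
  0 0 0 0 0

0 6 2 1 0
0 0 0 2 0
0 0 0 0 0
0 0 0 0 0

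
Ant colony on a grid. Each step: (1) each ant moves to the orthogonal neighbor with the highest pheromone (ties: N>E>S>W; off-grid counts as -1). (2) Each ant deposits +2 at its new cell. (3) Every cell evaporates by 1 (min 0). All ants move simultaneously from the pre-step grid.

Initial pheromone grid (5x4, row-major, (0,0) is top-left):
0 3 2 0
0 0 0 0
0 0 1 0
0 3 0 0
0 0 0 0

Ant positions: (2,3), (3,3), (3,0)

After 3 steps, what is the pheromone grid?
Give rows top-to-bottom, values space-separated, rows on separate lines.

After step 1: ants at (2,2),(2,3),(3,1)
  0 2 1 0
  0 0 0 0
  0 0 2 1
  0 4 0 0
  0 0 0 0
After step 2: ants at (2,3),(2,2),(2,1)
  0 1 0 0
  0 0 0 0
  0 1 3 2
  0 3 0 0
  0 0 0 0
After step 3: ants at (2,2),(2,3),(2,2)
  0 0 0 0
  0 0 0 0
  0 0 6 3
  0 2 0 0
  0 0 0 0

0 0 0 0
0 0 0 0
0 0 6 3
0 2 0 0
0 0 0 0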